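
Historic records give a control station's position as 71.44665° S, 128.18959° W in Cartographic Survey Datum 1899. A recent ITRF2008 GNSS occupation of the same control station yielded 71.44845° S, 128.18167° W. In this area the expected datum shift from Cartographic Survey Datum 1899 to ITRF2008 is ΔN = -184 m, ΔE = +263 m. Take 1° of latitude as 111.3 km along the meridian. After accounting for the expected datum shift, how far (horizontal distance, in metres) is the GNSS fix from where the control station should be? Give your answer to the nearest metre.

Observed coordinate differences: Δφ = -0.00180°, Δλ = +0.00792°.
Converting to metres (1° lat = 111300 m, cos φ = 0.318188): observed ΔN = -200.3 m, observed ΔE = 280.5 m.
Subtracting the expected shift leaves a residual of -200.3 − (-184) = -16.3 m north and 280.5 − (263) = 17.5 m east.
Residual distance = √((-16.3)² + 17.5²) = 23.9 m.

24 m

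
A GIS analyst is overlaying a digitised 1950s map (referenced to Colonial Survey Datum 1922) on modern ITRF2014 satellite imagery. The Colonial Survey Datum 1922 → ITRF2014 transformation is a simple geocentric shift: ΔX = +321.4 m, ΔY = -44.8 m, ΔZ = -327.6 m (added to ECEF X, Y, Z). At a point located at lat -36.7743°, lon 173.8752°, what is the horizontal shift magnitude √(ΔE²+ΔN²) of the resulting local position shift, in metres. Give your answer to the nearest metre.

457 m

At φ = -36.7743°, λ = 173.8752°: sin φ = -0.598664, cos φ = 0.801000, sin λ = 0.106694, cos λ = -0.994292.
ΔE = −sin λ·ΔX + cos λ·ΔY = −(0.106694)·(321.4) + (-0.994292)·(-44.8) = 10.25 m.
ΔN = −sin φ cos λ·ΔX − sin φ sin λ·ΔY + cos φ·ΔZ = −(-0.598664)(-0.994292)(321.4) − (-0.598664)(0.106694)(-44.8) + (0.801000)(-327.6) = -456.58 m.
Horizontal magnitude = √(ΔE² + ΔN²) = √(10.25² + (-456.58)²) = 456.70 m.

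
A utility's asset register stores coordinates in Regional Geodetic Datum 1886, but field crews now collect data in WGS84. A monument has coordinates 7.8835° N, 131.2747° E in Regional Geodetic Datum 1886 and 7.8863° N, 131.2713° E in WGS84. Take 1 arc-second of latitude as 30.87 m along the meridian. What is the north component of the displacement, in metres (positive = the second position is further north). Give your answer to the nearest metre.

ΔN = 311 m

Δφ = 7.8863° − 7.8835° = +0.0028°; Δλ = 131.2713° − 131.2747° = -0.0034°.
1° of latitude = 3600 × 30.87 = 111132 m.
ΔN = Δφ × 111132 = 311.2 m; ΔE = Δλ × 111132 × cos(7.8835°) = -0.0034 × 111132 × 0.990549 = -374.3 m.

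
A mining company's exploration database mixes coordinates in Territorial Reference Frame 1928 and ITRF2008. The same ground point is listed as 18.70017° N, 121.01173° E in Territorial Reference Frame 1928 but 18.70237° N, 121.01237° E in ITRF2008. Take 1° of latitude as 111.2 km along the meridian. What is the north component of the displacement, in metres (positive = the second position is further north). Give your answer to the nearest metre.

ΔN = 245 m

Δφ = 18.70237° − 18.70017° = +0.00220°; Δλ = 121.01237° − 121.01173° = +0.00064°.
ΔN = Δφ × 111200 = 244.6 m; ΔE = Δλ × 111200 × cos(18.70017°) = +0.00064 × 111200 × 0.947209 = 67.4 m.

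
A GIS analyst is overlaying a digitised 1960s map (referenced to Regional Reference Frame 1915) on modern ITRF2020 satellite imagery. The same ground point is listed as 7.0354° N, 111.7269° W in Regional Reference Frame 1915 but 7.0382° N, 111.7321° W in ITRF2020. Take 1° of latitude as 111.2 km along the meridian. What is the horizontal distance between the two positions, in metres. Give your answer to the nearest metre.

653 m

Δφ = 7.0382° − 7.0354° = +0.0028°; Δλ = -111.7321° − -111.7269° = -0.0052°.
ΔN = Δφ × 111200 = 311.4 m; ΔE = Δλ × 111200 × cos(7.0354°) = -0.0052 × 111200 × 0.992471 = -573.9 m.
Distance = √(ΔE² + ΔN²) = √((-573.9)² + 311.4²) = 652.9 m.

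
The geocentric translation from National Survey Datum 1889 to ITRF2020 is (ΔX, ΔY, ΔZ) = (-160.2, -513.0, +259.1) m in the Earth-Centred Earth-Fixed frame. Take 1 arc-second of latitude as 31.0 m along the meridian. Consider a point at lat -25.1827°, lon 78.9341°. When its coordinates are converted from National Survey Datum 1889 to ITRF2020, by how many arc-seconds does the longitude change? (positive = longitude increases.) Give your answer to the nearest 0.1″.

sin φ = -0.425506, cos φ = 0.904956, sin λ = 0.981407, cos λ = 0.191938.
East component: ΔE = −sin λ·ΔX + cos λ·ΔY = −(0.981407)(-160.2) + (0.191938)(-513.0) = 58.76 m.
1° of latitude spans 3600 × 31.00 = 111600 m; at latitude φ, 1° of longitude spans that × cos φ = 100993.0 m, so Δλ = 58.76 / 100993.0 × 3600 = 2.094″.

Δλ = 2.1″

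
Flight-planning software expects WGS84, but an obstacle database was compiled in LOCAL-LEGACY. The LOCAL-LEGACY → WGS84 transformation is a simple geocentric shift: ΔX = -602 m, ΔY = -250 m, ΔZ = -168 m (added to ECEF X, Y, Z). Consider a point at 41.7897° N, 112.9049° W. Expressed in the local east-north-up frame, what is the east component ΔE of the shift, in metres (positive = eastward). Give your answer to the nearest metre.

ΔE = -457 m

At φ = 41.7897°, λ = -112.9049°: sin φ = 0.666398, cos φ = 0.745596, sin λ = -0.921152, cos λ = -0.389203.
ΔE = −sin λ·ΔX + cos λ·ΔY = −(-0.921152)·(-602) + (-0.389203)·(-250) = -457.23 m.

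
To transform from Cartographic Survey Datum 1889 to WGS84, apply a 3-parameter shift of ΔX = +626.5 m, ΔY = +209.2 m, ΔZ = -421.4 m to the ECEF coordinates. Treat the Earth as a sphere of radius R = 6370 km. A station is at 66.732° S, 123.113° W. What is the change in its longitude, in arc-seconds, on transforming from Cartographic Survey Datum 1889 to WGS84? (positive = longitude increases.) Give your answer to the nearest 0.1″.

Δλ = 33.6″

sin φ = -0.918667, cos φ = 0.395032, sin λ = -0.837595, cos λ = -0.546292.
East component: ΔE = −sin λ·ΔX + cos λ·ΔY = −(-0.837595)(626.5) + (-0.546292)(209.2) = 410.47 m.
1° of latitude spans πR/180 = 111177 m; at latitude φ, 1° of longitude spans that × cos φ = 43918.7 m, so Δλ = 410.47 / 43918.7 × 3600 = 33.646″.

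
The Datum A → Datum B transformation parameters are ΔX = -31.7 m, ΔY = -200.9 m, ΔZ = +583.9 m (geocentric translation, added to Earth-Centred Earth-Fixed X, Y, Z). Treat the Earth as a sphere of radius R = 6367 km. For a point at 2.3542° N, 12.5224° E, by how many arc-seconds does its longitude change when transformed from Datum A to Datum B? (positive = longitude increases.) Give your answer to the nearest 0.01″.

Δλ = -6.14″

sin φ = 0.041077, cos φ = 0.999156, sin λ = 0.216821, cos λ = 0.976211.
East component: ΔE = −sin λ·ΔX + cos λ·ΔY = −(0.216821)(-31.7) + (0.976211)(-200.9) = -189.25 m.
1° of latitude spans πR/180 = 111125 m; at latitude φ, 1° of longitude spans that × cos φ = 111031.3 m, so Δλ = -189.25 / 111031.3 × 3600 = -6.136″.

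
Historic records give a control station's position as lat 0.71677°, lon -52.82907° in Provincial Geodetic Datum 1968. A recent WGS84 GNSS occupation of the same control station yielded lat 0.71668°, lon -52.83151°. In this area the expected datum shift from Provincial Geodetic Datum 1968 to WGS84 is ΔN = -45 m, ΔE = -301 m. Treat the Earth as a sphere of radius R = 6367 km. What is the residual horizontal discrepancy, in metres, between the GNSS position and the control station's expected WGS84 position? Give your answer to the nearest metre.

46 m

Observed coordinate differences: Δφ = -0.00009°, Δλ = -0.00244°.
Converting to metres (1° lat = 111125 m, cos φ = 0.999922): observed ΔN = -10.0 m, observed ΔE = -271.1 m.
Subtracting the expected shift leaves a residual of -10.0 − (-45) = 35.0 m north and -271.1 − (-301) = 29.9 m east.
Residual distance = √(35.0² + 29.9²) = 46.0 m.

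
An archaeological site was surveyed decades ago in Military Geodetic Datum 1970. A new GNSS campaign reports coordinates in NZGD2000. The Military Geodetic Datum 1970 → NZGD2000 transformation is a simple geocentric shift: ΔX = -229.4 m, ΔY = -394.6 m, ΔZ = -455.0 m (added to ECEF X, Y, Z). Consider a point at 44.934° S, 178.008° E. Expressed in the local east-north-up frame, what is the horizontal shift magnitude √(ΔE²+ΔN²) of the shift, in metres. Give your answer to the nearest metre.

At φ = -44.934°, λ = 178.008°: sin φ = -0.706292, cos φ = 0.707921, sin λ = 0.034760, cos λ = -0.999396.
ΔE = −sin λ·ΔX + cos λ·ΔY = −(0.034760)·(-229.4) + (-0.999396)·(-394.6) = 402.34 m.
ΔN = −sin φ cos λ·ΔX − sin φ sin λ·ΔY + cos φ·ΔZ = −(-0.706292)(-0.999396)(-229.4) − (-0.706292)(0.034760)(-394.6) + (0.707921)(-455.0) = -169.87 m.
Horizontal magnitude = √(ΔE² + ΔN²) = √(402.34² + (-169.87)²) = 436.72 m.

437 m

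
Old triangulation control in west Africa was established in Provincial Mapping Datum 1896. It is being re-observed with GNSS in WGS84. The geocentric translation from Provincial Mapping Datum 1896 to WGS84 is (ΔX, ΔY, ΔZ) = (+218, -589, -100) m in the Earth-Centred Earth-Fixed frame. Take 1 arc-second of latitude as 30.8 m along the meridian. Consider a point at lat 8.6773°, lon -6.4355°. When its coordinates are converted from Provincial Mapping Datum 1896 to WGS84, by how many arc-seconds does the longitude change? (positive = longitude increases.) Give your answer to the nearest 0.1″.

Δλ = -18.4″

sin φ = 0.150869, cos φ = 0.988554, sin λ = -0.112085, cos λ = 0.993699.
East component: ΔE = −sin λ·ΔX + cos λ·ΔY = −(-0.112085)(218) + (0.993699)(-589) = -560.85 m.
1° of latitude spans 3600 × 30.80 = 110880 m; at latitude φ, 1° of longitude spans that × cos φ = 109610.8 m, so Δλ = -560.85 / 109610.8 × 3600 = -18.420″.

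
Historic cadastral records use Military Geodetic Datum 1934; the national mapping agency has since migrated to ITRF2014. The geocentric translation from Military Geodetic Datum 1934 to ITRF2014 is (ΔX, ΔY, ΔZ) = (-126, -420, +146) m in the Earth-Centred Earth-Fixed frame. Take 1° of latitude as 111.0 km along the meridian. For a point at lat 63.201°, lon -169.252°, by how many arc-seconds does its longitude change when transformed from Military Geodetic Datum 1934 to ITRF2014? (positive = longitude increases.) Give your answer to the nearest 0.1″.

sin φ = 0.892594, cos φ = 0.450862, sin λ = -0.186490, cos λ = -0.982457.
East component: ΔE = −sin λ·ΔX + cos λ·ΔY = −(-0.186490)(-126) + (-0.982457)(-420) = 389.13 m.
1° of latitude spans 111000 m; at latitude φ, 1° of longitude spans that × cos φ = 50045.7 m, so Δλ = 389.13 / 50045.7 × 3600 = 27.992″.

Δλ = 28.0″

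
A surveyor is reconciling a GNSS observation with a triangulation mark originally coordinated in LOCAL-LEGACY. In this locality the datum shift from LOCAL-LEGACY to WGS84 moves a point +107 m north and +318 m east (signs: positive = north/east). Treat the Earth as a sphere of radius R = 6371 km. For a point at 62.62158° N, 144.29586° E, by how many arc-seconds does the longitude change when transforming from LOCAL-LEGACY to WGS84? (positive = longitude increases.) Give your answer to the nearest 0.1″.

At latitude 62.62158°, cos φ = 0.459865.
One radian of longitude at latitude φ spans R cos φ, so Δλ = ΔE / (R cos φ) = 318.0 / (6371000 × 0.459865) = 1.0854e-04 rad = 22.388″.

Δλ = 22.4″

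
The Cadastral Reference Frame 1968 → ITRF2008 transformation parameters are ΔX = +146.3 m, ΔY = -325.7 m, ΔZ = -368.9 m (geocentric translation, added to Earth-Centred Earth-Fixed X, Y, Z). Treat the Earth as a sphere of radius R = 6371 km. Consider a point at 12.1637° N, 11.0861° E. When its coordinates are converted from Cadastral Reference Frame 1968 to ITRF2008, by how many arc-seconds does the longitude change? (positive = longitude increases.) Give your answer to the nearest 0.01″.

sin φ = 0.210706, cos φ = 0.977550, sin λ = 0.192284, cos λ = 0.981339.
East component: ΔE = −sin λ·ΔX + cos λ·ΔY = −(0.192284)(146.3) + (0.981339)(-325.7) = -347.75 m.
1° of latitude spans πR/180 = 111195 m; at latitude φ, 1° of longitude spans that × cos φ = 108698.6 m, so Δλ = -347.75 / 108698.6 × 3600 = -11.517″.

Δλ = -11.52″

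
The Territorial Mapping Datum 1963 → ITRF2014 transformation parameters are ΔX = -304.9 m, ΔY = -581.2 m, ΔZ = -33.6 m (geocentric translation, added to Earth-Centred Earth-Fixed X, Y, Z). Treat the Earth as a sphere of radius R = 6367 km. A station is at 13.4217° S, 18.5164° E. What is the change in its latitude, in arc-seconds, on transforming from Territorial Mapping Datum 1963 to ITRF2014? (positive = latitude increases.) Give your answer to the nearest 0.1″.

Δφ = -4.6″

sin φ = -0.232116, cos φ = 0.972688, sin λ = 0.317576, cos λ = 0.948233.
North component: ΔN = −sin φ cos λ·ΔX − sin φ sin λ·ΔY + cos φ·ΔZ = −(-0.232116)(0.948233)(-304.9) − (-0.232116)(0.317576)(-581.2) + (0.972688)(-33.6) = -142.63 m.
1° of latitude spans πR/180 = 111125 m, so Δφ = -142.63 / 111125 × 3600 = -4.621″.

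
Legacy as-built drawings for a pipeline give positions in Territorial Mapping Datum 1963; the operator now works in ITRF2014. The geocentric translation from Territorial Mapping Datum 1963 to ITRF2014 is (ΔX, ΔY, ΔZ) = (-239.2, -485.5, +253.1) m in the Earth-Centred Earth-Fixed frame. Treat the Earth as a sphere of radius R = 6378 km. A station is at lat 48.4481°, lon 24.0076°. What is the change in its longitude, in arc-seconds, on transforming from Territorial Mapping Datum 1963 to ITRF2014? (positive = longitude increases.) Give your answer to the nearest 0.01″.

Δλ = -16.88″

sin φ = 0.748355, cos φ = 0.663298, sin λ = 0.406858, cos λ = 0.913491.
East component: ΔE = −sin λ·ΔX + cos λ·ΔY = −(0.406858)(-239.2) + (0.913491)(-485.5) = -346.18 m.
1° of latitude spans πR/180 = 111317 m; at latitude φ, 1° of longitude spans that × cos φ = 73836.4 m, so Δλ = -346.18 / 73836.4 × 3600 = -16.878″.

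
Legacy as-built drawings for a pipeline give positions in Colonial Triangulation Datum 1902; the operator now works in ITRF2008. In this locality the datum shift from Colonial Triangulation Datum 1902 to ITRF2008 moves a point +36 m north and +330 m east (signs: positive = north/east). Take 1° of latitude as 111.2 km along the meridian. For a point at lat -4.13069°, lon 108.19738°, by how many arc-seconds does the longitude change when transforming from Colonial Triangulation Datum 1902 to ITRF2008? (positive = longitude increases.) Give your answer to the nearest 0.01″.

At latitude -4.13069°, cos φ = 0.997402.
1° of longitude at this latitude = 111.2 × cos φ = 110.91 km, so Δλ = 330.0 / 110911.1 = 0.0029754° = 10.711″.

Δλ = 10.71″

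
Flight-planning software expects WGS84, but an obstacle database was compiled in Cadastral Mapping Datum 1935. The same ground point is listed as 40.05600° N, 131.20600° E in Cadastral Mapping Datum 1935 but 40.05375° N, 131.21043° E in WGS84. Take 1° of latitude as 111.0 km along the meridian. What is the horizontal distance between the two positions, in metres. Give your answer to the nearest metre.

452 m

Δφ = 40.05375° − 40.05600° = -0.00225°; Δλ = 131.21043° − 131.20600° = +0.00443°.
ΔN = Δφ × 111000 = -249.7 m; ΔE = Δλ × 111000 × cos(40.05600°) = +0.00443 × 111000 × 0.765416 = 376.4 m.
Distance = √(ΔE² + ΔN²) = √(376.4² + (-249.7)²) = 451.7 m.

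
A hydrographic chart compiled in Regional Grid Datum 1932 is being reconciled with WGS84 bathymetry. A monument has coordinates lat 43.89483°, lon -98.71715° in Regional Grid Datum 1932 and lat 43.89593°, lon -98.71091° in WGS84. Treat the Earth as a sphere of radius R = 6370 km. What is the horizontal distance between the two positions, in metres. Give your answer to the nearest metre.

Δφ = 43.89593° − 43.89483° = +0.00110°; Δλ = -98.71091° − -98.71715° = +0.00624°.
1° along a meridian = πR/180 = 111177 m.
ΔN = Δφ × 111177 = 122.3 m; ΔE = Δλ × 111177 × cos(43.89483°) = +0.00624 × 111177 × 0.720614 = 499.9 m.
Distance = √(ΔE² + ΔN²) = √(499.9² + 122.3²) = 514.7 m.

515 m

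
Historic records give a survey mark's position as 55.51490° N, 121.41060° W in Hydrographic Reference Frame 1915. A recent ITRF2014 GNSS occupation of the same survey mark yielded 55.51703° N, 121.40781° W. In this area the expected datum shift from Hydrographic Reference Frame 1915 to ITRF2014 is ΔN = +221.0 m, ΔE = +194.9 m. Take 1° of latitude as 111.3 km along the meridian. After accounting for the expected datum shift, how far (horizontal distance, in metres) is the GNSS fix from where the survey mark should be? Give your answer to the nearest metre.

Observed coordinate differences: Δφ = +0.00213°, Δλ = +0.00279°.
Converting to metres (1° lat = 111300 m, cos φ = 0.566192): observed ΔN = 237.1 m, observed ΔE = 175.8 m.
Subtracting the expected shift leaves a residual of 237.1 − (221.0) = 16.1 m north and 175.8 − (194.9) = -19.1 m east.
Residual distance = √(16.1² + (-19.1)²) = 24.9 m.

25 m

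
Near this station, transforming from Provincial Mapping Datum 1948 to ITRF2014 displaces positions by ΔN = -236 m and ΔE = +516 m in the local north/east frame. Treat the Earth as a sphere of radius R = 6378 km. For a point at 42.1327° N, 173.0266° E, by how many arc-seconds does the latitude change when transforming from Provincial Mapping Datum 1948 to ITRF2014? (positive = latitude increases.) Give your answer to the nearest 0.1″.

Δφ = -7.6″

On a sphere of radius R, 1 rad of latitude = R, so Δφ = ΔN / R = -236.0 / 6378000 = -3.7002e-05 rad = -7.632″.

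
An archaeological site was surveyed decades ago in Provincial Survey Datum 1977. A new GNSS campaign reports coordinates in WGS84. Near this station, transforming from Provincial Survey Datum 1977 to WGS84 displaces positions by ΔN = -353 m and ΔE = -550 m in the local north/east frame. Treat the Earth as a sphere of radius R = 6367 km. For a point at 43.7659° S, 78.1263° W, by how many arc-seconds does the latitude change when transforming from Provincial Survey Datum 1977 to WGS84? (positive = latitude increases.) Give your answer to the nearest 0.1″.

On a sphere of radius R, 1 rad of latitude = R, so Δφ = ΔN / R = -353.0 / 6367000 = -5.5442e-05 rad = -11.436″.

Δφ = -11.4″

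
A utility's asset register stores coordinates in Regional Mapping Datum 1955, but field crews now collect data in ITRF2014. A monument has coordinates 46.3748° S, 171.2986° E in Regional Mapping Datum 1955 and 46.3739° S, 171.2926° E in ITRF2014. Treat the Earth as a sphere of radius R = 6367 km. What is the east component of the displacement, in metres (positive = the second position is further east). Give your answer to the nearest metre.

Δφ = -46.3739° − -46.3748° = +0.0009°; Δλ = 171.2926° − 171.2986° = -0.0060°.
1° along a meridian = πR/180 = 111125 m.
ΔN = Δφ × 111125 = 100.0 m; ΔE = Δλ × 111125 × cos(-46.3748°) = -0.0060 × 111125 × 0.689938 = -460.0 m.

ΔE = -460 m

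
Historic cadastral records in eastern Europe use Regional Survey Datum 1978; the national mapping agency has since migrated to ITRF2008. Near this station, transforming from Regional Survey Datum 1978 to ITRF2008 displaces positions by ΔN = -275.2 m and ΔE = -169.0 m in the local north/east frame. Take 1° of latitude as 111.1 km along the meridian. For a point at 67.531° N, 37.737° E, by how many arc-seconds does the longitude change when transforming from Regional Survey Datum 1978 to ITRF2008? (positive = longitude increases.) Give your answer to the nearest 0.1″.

At latitude 67.531°, cos φ = 0.382184.
1° of longitude at this latitude = 111.1 × cos φ = 42.46 km, so Δλ = -169.0 / 42460.6 = -0.0039802° = -14.329″.

Δλ = -14.3″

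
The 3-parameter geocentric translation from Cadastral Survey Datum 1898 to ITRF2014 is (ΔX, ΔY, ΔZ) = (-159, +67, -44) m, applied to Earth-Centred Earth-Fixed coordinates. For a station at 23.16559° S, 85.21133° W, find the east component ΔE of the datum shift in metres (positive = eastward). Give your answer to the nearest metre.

ΔE = -153 m

The local east axis at (φ, λ) is (−sin λ, cos λ, 0), so ΔE = −sin(-85.21133°)·(-159) + cos(-85.21133°)·67 = -152.85 m.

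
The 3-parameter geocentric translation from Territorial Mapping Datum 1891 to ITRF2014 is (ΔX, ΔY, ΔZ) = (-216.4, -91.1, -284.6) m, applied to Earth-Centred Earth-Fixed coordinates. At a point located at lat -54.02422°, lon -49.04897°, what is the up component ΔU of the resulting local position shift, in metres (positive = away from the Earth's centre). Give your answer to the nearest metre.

ΔU = 187 m

At φ = -54.02422°, λ = -49.04897°: sin φ = -0.809265, cos φ = 0.587443, sin λ = -0.755270, cos λ = 0.655414.
ΔU = cos φ cos λ·ΔX + cos φ sin λ·ΔY + sin φ·ΔZ = (0.587443)(0.655414)(-216.4) + (0.587443)(-0.755270)(-91.1) + (-0.809265)(-284.6) = 187.42 m.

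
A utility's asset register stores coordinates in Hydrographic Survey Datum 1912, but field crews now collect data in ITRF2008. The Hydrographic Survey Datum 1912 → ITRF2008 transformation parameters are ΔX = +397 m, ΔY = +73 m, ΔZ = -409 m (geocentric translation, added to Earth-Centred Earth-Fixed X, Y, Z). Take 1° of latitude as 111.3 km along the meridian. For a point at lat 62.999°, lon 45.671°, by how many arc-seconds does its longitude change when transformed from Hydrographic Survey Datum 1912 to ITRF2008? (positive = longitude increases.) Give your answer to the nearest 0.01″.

sin φ = 0.890999, cos φ = 0.454006, sin λ = 0.715339, cos λ = 0.698777.
East component: ΔE = −sin λ·ΔX + cos λ·ΔY = −(0.715339)(397) + (0.698777)(73) = -232.98 m.
1° of latitude spans 111300 m; at latitude φ, 1° of longitude spans that × cos φ = 50530.9 m, so Δλ = -232.98 / 50530.9 × 3600 = -16.598″.

Δλ = -16.60″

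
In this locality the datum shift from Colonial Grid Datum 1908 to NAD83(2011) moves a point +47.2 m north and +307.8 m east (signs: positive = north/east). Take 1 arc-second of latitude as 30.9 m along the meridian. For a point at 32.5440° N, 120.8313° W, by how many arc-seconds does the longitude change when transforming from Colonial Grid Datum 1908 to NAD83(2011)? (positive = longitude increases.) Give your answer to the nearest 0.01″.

At latitude 32.5440°, cos φ = 0.842979.
1″ of longitude at this latitude = 30.90 × cos φ = 26.0480 m, so Δλ = 307.8 / 26.0480 = 11.817″.

Δλ = 11.82″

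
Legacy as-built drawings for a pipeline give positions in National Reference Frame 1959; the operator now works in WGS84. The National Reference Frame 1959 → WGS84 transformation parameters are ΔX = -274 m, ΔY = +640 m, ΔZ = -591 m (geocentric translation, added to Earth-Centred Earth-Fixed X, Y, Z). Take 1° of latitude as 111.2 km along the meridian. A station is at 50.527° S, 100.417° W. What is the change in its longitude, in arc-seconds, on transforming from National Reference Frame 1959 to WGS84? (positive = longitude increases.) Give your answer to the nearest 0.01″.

sin φ = -0.771924, cos φ = 0.635715, sin λ = -0.983518, cos λ = -0.180811.
East component: ΔE = −sin λ·ΔX + cos λ·ΔY = −(-0.983518)(-274) + (-0.180811)(640) = -385.20 m.
1° of latitude spans 111200 m; at latitude φ, 1° of longitude spans that × cos φ = 70691.5 m, so Δλ = -385.20 / 70691.5 × 3600 = -19.617″.

Δλ = -19.62″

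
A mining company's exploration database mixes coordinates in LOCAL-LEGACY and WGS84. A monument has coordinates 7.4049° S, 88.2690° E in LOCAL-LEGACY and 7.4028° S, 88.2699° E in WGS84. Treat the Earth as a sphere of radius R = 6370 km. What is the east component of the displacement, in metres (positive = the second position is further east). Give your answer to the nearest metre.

ΔE = 99 m

Δφ = -7.4028° − -7.4049° = +0.0021°; Δλ = 88.2699° − 88.2690° = +0.0009°.
1° along a meridian = πR/180 = 111177 m.
ΔN = Δφ × 111177 = 233.5 m; ΔE = Δλ × 111177 × cos(-7.4049°) = +0.0009 × 111177 × 0.991660 = 99.2 m.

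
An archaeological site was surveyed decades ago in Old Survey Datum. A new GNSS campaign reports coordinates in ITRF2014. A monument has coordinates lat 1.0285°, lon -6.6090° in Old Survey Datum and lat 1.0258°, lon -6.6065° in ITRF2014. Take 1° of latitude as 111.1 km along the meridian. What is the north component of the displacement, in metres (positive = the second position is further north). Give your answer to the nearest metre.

Δφ = 1.0258° − 1.0285° = -0.0027°; Δλ = -6.6065° − -6.6090° = +0.0025°.
ΔN = Δφ × 111100 = -300.0 m; ΔE = Δλ × 111100 × cos(1.0285°) = +0.0025 × 111100 × 0.999839 = 277.7 m.

ΔN = -300 m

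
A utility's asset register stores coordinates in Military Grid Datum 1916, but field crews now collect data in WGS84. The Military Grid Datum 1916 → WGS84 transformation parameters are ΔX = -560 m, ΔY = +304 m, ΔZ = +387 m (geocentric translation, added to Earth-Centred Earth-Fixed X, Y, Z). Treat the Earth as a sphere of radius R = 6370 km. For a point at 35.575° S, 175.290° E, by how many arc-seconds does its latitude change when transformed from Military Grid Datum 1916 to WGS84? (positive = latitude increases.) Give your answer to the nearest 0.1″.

Δφ = 21.2″

sin φ = -0.581768, cos φ = 0.813355, sin λ = 0.082112, cos λ = -0.996623.
North component: ΔN = −sin φ cos λ·ΔX − sin φ sin λ·ΔY + cos φ·ΔZ = −(-0.581768)(-0.996623)(-560) − (-0.581768)(0.082112)(304) + (0.813355)(387) = 653.98 m.
1° of latitude spans πR/180 = 111177 m, so Δφ = 653.98 / 111177 × 3600 = 21.176″.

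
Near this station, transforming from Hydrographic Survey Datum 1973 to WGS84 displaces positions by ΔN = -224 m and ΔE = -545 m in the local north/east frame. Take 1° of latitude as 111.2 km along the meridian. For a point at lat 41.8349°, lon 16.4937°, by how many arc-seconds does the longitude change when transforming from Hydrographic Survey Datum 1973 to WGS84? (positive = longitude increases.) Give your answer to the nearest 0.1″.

Δλ = -23.7″

At latitude 41.8349°, cos φ = 0.745070.
1° of longitude at this latitude = 111.2 × cos φ = 82.85 km, so Δλ = -545.0 / 82851.8 = -0.0065780° = -23.681″.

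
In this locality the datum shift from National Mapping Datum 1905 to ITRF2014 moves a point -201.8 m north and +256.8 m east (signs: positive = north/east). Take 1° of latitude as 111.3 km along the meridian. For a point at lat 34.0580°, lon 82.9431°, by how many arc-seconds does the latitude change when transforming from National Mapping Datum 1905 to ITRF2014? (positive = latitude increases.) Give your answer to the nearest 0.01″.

Δφ = -6.53″

1° of latitude = 111.3 km, so Δφ = -201.8 / 111300 = -0.0018131° = -6.527″.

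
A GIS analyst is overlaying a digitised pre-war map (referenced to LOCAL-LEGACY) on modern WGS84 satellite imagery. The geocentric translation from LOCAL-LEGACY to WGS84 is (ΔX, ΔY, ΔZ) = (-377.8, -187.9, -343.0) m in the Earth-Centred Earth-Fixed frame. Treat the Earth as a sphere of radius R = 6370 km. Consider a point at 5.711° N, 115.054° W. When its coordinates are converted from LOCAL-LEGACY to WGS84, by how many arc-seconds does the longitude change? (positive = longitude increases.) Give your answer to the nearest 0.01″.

Δλ = -8.55″

sin φ = 0.099511, cos φ = 0.995036, sin λ = -0.905909, cos λ = -0.423472.
East component: ΔE = −sin λ·ΔX + cos λ·ΔY = −(-0.905909)(-377.8) + (-0.423472)(-187.9) = -262.68 m.
1° of latitude spans πR/180 = 111177 m; at latitude φ, 1° of longitude spans that × cos φ = 110625.6 m, so Δλ = -262.68 / 110625.6 × 3600 = -8.548″.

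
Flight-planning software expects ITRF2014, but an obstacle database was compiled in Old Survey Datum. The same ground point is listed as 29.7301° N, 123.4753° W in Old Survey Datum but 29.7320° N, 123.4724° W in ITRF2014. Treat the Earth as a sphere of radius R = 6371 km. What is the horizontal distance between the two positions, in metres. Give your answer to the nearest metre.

Δφ = 29.7320° − 29.7301° = +0.0019°; Δλ = -123.4724° − -123.4753° = +0.0029°.
1° along a meridian = πR/180 = 111195 m.
ΔN = Δφ × 111195 = 211.3 m; ΔE = Δλ × 111195 × cos(29.7301°) = +0.0029 × 111195 × 0.868371 = 280.0 m.
Distance = √(ΔE² + ΔN²) = √(280.0² + 211.3²) = 350.8 m.

351 m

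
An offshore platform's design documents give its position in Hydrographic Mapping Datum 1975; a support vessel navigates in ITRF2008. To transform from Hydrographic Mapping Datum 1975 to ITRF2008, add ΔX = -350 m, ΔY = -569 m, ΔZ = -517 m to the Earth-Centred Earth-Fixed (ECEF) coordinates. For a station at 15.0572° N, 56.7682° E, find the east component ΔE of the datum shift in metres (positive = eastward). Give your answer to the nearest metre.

ΔE = -19 m

At φ = 15.0572°, λ = 56.7682°: sin φ = 0.259783, cos φ = 0.965667, sin λ = 0.836460, cos λ = 0.548028.
ΔE = −sin λ·ΔX + cos λ·ΔY = −(0.836460)·(-350) + (0.548028)·(-569) = -19.07 m.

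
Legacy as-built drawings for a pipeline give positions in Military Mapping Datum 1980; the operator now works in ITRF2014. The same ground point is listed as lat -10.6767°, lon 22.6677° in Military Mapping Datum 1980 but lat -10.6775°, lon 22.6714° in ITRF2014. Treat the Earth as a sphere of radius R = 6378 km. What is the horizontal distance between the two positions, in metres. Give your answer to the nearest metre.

414 m

Δφ = -10.6775° − -10.6767° = -0.0008°; Δλ = 22.6714° − 22.6677° = +0.0037°.
1° along a meridian = πR/180 = 111317 m.
ΔN = Δφ × 111317 = -89.1 m; ΔE = Δλ × 111317 × cos(-10.6767°) = +0.0037 × 111317 × 0.982688 = 404.7 m.
Distance = √(ΔE² + ΔN²) = √(404.7² + (-89.1)²) = 414.4 m.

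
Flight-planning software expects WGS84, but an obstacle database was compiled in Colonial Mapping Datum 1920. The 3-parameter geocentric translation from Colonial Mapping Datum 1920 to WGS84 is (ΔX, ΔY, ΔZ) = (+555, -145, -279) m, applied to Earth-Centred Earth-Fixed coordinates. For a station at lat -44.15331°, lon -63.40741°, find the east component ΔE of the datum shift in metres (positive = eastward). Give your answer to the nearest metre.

The local east axis at (φ, λ) is (−sin λ, cos λ, 0), so ΔE = −sin(-63.40741°)·555 + cos(-63.40741°)·(-145) = 431.38 m.

ΔE = 431 m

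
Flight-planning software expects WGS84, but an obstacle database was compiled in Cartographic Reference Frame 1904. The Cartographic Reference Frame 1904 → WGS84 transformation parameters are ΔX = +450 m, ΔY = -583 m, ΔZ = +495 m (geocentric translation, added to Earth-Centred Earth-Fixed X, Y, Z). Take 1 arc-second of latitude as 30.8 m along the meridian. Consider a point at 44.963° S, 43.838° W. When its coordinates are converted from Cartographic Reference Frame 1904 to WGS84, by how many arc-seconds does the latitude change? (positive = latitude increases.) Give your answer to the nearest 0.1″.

Δφ = 28.1″

sin φ = -0.706650, cos φ = 0.707563, sin λ = -0.692622, cos λ = 0.721301.
North component: ΔN = −sin φ cos λ·ΔX − sin φ sin λ·ΔY + cos φ·ΔZ = −(-0.706650)(0.721301)(450) − (-0.706650)(-0.692622)(-583) + (0.707563)(495) = 864.96 m.
1° of latitude spans 3600 × 30.80 = 110880 m, so Δφ = 864.96 / 110880 × 3600 = 28.083″.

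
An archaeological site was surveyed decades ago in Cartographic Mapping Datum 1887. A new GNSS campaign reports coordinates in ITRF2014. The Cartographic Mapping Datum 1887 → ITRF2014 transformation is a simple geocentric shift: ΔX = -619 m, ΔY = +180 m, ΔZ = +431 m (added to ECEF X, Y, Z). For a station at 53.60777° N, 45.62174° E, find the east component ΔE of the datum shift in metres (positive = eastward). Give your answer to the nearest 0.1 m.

ΔE = 568.3 m

The local east axis at (φ, λ) is (−sin λ, cos λ, 0), so ΔE = −sin(45.62174°)·(-619) + cos(45.62174°)·180 = 568.31 m.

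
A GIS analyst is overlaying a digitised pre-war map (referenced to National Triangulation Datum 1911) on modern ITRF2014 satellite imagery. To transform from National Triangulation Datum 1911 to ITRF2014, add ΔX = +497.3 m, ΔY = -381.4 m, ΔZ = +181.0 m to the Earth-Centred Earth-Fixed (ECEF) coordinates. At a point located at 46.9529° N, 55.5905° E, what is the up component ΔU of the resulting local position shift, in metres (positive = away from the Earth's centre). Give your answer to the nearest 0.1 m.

ΔU = 109.3 m

At φ = 46.9529°, λ = 55.5905°: sin φ = 0.730793, cos φ = 0.682599, sin λ = 0.825020, cos λ = 0.565104.
ΔU = cos φ cos λ·ΔX + cos φ sin λ·ΔY + sin φ·ΔZ = (0.682599)(0.565104)(497.3) + (0.682599)(0.825020)(-381.4) + (0.730793)(181.0) = 109.31 m.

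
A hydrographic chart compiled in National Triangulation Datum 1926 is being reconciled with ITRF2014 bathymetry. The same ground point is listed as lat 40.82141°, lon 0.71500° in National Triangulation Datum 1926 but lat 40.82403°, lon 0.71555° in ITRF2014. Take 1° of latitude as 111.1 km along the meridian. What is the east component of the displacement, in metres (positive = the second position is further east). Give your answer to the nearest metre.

Δφ = 40.82403° − 40.82141° = +0.00262°; Δλ = 0.71555° − 0.71500° = +0.00055°.
ΔN = Δφ × 111100 = 291.1 m; ΔE = Δλ × 111100 × cos(40.82141°) = +0.00055 × 111100 × 0.756751 = 46.2 m.

ΔE = 46 m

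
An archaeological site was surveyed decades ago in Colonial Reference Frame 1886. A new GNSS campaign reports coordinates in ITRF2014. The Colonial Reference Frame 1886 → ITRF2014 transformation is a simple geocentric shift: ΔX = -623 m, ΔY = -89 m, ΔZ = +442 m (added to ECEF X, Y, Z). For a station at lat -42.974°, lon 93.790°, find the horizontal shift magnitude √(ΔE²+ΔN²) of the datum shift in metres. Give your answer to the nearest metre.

692 m

At φ = -42.974°, λ = 93.790°: sin φ = -0.681666, cos φ = 0.731663, sin λ = 0.997813, cos λ = -0.066100.
ΔE = −sin λ·ΔX + cos λ·ΔY = −(0.997813)·(-623) + (-0.066100)·(-89) = 627.52 m.
ΔN = −sin φ cos λ·ΔX − sin φ sin λ·ΔY + cos φ·ΔZ = −(-0.681666)(-0.066100)(-623) − (-0.681666)(0.997813)(-89) + (0.731663)(442) = 290.93 m.
Horizontal magnitude = √(ΔE² + ΔN²) = √(627.52² + 290.93²) = 691.68 m.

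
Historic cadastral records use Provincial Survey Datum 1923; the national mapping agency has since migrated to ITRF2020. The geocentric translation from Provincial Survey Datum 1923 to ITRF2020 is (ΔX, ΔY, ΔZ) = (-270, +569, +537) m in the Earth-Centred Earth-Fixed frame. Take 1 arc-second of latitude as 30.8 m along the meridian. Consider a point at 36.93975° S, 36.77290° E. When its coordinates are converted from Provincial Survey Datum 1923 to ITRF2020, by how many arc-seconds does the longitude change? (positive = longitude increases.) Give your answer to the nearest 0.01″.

sin φ = -0.600975, cos φ = 0.799268, sin λ = 0.598645, cos λ = 0.801015.
East component: ΔE = −sin λ·ΔX + cos λ·ΔY = −(0.598645)(-270) + (0.801015)(569) = 617.41 m.
1° of latitude spans 3600 × 30.80 = 110880 m; at latitude φ, 1° of longitude spans that × cos φ = 88622.8 m, so Δλ = 617.41 / 88622.8 × 3600 = 25.080″.

Δλ = 25.08″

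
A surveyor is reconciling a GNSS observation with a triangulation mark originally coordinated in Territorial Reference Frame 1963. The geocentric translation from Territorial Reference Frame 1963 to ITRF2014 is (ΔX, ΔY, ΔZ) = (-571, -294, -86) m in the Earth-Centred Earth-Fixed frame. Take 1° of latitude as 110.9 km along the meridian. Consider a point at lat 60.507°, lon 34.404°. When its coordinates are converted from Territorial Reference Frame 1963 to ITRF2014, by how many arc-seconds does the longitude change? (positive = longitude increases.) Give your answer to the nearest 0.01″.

Δλ = 5.28″

sin φ = 0.870416, cos φ = 0.492317, sin λ = 0.565025, cos λ = 0.825074.
East component: ΔE = −sin λ·ΔX + cos λ·ΔY = −(0.565025)(-571) + (0.825074)(-294) = 80.06 m.
1° of latitude spans 110900 m; at latitude φ, 1° of longitude spans that × cos φ = 54598.0 m, so Δλ = 80.06 / 54598.0 × 3600 = 5.279″.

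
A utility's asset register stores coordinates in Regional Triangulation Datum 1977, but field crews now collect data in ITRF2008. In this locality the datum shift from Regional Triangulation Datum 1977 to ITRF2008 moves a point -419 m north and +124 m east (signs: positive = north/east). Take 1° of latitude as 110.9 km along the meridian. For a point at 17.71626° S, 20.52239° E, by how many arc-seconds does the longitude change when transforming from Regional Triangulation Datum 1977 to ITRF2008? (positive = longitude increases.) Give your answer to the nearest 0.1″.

Δλ = 4.2″

At latitude -17.71626°, cos φ = 0.952575.
1° of longitude at this latitude = 110.9 × cos φ = 105.64 km, so Δλ = 124.0 / 105640.6 = 0.0011738° = 4.226″.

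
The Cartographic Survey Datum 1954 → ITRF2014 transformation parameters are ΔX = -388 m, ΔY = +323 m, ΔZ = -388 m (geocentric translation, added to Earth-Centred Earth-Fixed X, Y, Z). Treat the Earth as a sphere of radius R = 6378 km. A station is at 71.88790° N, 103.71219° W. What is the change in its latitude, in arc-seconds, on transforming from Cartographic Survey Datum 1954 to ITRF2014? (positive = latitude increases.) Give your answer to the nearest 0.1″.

sin φ = 0.950450, cos φ = 0.310877, sin λ = -0.971499, cos λ = -0.237045.
North component: ΔN = −sin φ cos λ·ΔX − sin φ sin λ·ΔY + cos φ·ΔZ = −(0.950450)(-0.237045)(-388) − (0.950450)(-0.971499)(323) + (0.310877)(-388) = 90.21 m.
1° of latitude spans πR/180 = 111317 m, so Δφ = 90.21 / 111317 × 3600 = 2.917″.

Δφ = 2.9″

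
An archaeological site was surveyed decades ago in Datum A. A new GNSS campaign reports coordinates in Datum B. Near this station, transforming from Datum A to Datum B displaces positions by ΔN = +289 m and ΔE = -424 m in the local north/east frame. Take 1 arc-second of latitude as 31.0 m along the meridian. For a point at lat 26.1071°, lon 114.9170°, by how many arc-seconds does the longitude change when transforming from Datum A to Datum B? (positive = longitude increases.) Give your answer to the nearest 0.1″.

Δλ = -15.2″

At latitude 26.1071°, cos φ = 0.897973.
1″ of longitude at this latitude = 31.00 × cos φ = 27.8372 m, so Δλ = -424.0 / 27.8372 = -15.231″.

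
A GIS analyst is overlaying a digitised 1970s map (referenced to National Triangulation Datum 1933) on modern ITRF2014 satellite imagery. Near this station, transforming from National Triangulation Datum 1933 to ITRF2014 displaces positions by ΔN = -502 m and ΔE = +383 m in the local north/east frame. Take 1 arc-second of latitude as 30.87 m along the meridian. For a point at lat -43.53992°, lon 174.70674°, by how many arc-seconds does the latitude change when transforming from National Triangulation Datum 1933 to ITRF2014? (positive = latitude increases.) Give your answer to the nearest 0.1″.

1″ of latitude = 30.87 m, so Δφ = -502.0 / 30.87 = -16.262″.

Δφ = -16.3″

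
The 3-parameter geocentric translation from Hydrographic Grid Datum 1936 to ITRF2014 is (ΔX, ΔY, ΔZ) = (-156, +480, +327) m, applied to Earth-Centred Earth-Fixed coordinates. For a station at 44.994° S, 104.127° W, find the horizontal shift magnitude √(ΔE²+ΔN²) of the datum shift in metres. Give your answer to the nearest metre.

The local east axis at (φ, λ) is (−sin λ, cos λ, 0), so ΔE = −sin(-104.127°)·(-156) + cos(-104.127°)·480 = -268.44 m.
The local north axis is (−sin φ cos λ, −sin φ sin λ, cos φ), giving ΔN = 26.920 − 329.112 + 231.248 = -70.94 m.
Horizontal magnitude = √(ΔE² + ΔN²) = √((-268.44)² + (-70.94)²) = 277.65 m.

278 m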